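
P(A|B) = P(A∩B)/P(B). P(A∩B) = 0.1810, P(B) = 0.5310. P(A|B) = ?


P(A|B) = 0.1810/0.5310 = 0.3409

P(A|B) = 0.3409


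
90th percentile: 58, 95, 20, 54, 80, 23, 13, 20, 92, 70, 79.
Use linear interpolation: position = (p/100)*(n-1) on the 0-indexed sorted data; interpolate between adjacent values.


Sorted: 13, 20, 20, 23, 54, 58, 70, 79, 80, 92, 95
n = 11
Index = 90/100 * 10 = 9.0000
Lower = data[9] = 92, Upper = data[10] = 95
P90 = 92 + 0*(3) = 92.0000

P90 = 92.0000


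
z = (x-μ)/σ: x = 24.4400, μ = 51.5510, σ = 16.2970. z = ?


z = (24.4400 - 51.5510)/16.2970
= -27.1110/16.2970
= -1.6636

z = -1.6636


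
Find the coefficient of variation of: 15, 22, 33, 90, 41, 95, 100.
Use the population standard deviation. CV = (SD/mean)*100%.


Mean = 56.5714
SD = 34.2297
CV = (34.2297/56.5714)*100 = 60.5071%

CV = 60.5071%


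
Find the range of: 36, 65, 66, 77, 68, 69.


Max = 77, Min = 36
Range = 77 - 36 = 41

Range = 41


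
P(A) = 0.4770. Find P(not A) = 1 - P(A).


P(not A) = 1 - 0.4770 = 0.5230

P(not A) = 0.5230


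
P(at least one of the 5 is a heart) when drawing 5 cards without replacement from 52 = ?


P(at least one) = 1 - P(none)
P(none) = (39/52) × (38/51) × (37/50) × (36/49) × (35/48) = 0.221534
P(at least one) = 1 - 0.221534 = 0.7785

P = 0.7785


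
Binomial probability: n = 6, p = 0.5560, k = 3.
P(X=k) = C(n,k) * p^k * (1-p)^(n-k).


C(6,3) = 20
p^3 = 0.171880
(1-p)^3 = 0.087528
P = 20 * 0.171880 * 0.087528 = 0.3009

P(X=3) = 0.3009


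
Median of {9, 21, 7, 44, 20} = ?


Sorted: 7, 9, 20, 21, 44
n = 5 (odd)
Middle value = 20

Median = 20


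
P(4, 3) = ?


P(4,3) = 4!/1!
= 24/1
= 24

P(4,3) = 24


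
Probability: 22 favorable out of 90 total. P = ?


P = 22/90 = 0.2444

P = 0.2444


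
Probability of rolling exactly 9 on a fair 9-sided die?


Favorable outcomes (roll = 9): 1
Total outcomes = 9
P = 1/9 = 0.1111

P = 0.1111


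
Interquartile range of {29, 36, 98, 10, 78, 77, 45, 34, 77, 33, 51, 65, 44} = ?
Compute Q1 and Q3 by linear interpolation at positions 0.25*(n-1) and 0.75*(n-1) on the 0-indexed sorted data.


Sorted: 10, 29, 33, 34, 36, 44, 45, 51, 65, 77, 77, 78, 98
Q1 (25th %ile) = 34.0000
Q3 (75th %ile) = 77.0000
IQR = 77.0000 - 34.0000 = 43.0000

IQR = 43.0000


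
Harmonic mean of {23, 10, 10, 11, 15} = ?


Sum of reciprocals = 1/23 + 1/10 + 1/10 + 1/11 + 1/15 = 0.401054
HM = 5/0.401054 = 12.4671

HM = 12.4671


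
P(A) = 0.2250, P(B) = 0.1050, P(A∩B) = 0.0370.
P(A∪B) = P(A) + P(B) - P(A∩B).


P(A∪B) = 0.2250 + 0.1050 - 0.0370
= 0.3300 - 0.0370
= 0.2930

P(A∪B) = 0.2930


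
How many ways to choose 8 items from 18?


C(18,8) = 18!/(8! × 10!)
= 6402373705728000/(40320 × 3628800)
= 43758

C(18,8) = 43758


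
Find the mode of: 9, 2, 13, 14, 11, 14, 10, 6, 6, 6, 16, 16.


Frequencies: 2:1, 6:3, 9:1, 10:1, 11:1, 13:1, 14:2, 16:2
Max frequency = 3
Mode = 6

Mode = 6


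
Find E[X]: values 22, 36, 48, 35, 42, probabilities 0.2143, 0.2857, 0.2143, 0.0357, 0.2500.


E[X] = 22*0.2143 + 36*0.2857 + 48*0.2143 + 35*0.0357 + 42*0.2500
= 4.7146 + 10.2852 + 10.2864 + 1.2495 + 10.5000
= 37.0357

E[X] = 37.0357


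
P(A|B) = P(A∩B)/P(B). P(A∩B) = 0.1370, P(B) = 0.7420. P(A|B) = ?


P(A|B) = 0.1370/0.7420 = 0.1846

P(A|B) = 0.1846


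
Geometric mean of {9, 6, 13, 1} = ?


Product = 9 × 6 × 13 × 1 = 702
GM = 702^(1/4) = 5.1474

GM = 5.1474


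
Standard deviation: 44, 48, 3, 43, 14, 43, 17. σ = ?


Mean = 30.2857
Variance = 287.3469
SD = sqrt(287.3469) = 16.9513

SD = 16.9513


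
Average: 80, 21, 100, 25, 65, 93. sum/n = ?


Sum = 80 + 21 + 100 + 25 + 65 + 93 = 384
n = 6
Mean = 384/6 = 64.0000

Mean = 64.0000


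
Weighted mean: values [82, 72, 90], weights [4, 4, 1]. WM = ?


Numerator = 82*4 + 72*4 + 90*1 = 706
Denominator = 4 + 4 + 1 = 9
WM = 706/9 = 78.4444

WM = 78.4444


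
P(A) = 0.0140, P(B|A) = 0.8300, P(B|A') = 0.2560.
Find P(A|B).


P(B) = P(B|A)*P(A) + P(B|A')*P(A')
= 0.8300*0.0140 + 0.2560*0.9860
= 0.011620 + 0.252416 = 0.264036
P(A|B) = 0.011620/0.264036 = 0.0440

P(A|B) = 0.0440


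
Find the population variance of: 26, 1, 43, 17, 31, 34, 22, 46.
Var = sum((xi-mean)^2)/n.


Mean = 27.5000
Squared deviations: 2.2500, 702.2500, 240.2500, 110.2500, 12.2500, 42.2500, 30.2500, 342.2500
Sum = 1482.0000
Variance = 1482.0000/8 = 185.2500

Variance = 185.2500


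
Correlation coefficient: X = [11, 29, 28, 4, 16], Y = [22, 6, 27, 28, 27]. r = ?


Mean X = 17.6000, Mean Y = 22.0000
SD X = 9.687105, SD Y = 8.270429
Cov = -44.000000
r = -44.000000/(9.687105*8.270429) = -0.5492

r = -0.5492


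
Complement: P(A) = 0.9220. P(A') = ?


P(not A) = 1 - 0.9220 = 0.0780

P(not A) = 0.0780


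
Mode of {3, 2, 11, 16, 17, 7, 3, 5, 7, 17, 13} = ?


Frequencies: 2:1, 3:2, 5:1, 7:2, 11:1, 13:1, 16:1, 17:2
Max frequency = 2
Mode = 3, 7, 17

Mode = 3, 7, 17


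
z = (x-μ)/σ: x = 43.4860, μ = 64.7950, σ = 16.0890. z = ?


z = (43.4860 - 64.7950)/16.0890
= -21.3090/16.0890
= -1.3244

z = -1.3244


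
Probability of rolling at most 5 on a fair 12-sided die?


Favorable outcomes (roll ≤ 5): 5
Total outcomes = 12
P = 5/12 = 0.4167

P = 0.4167


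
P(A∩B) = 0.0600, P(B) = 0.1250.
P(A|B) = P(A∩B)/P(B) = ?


P(A|B) = 0.0600/0.1250 = 0.4800

P(A|B) = 0.4800


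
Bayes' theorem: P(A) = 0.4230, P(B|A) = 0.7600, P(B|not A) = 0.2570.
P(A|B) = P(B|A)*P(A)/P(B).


P(B) = P(B|A)*P(A) + P(B|A')*P(A')
= 0.7600*0.4230 + 0.2570*0.5770
= 0.321480 + 0.148289 = 0.469769
P(A|B) = 0.321480/0.469769 = 0.6843

P(A|B) = 0.6843


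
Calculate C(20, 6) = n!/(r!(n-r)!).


C(20,6) = 20!/(6! × 14!)
= 2432902008176640000/(720 × 87178291200)
= 38760

C(20,6) = 38760


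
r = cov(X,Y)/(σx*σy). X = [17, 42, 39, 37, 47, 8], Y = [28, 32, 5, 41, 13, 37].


Mean X = 31.6667, Mean Y = 26.0000
SD X = 14.138207, SD Y = 12.884099
Cov = -83.500000
r = -83.500000/(14.138207*12.884099) = -0.4584

r = -0.4584


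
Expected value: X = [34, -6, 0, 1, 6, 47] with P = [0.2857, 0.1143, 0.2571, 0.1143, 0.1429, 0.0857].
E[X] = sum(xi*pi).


E[X] = 34*0.2857 - 6*0.1143 + 0*0.2571 + 1*0.1143 + 6*0.1429 + 47*0.0857
= 9.7138 - 0.6858 + 0 + 0.1143 + 0.8574 + 4.0279
= 14.0276

E[X] = 14.0276


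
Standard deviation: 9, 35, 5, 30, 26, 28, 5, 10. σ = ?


Mean = 18.5000
Variance = 134.7500
SD = sqrt(134.7500) = 11.6082

SD = 11.6082


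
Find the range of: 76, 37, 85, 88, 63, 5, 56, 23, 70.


Max = 88, Min = 5
Range = 88 - 5 = 83

Range = 83


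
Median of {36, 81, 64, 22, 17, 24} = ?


Sorted: 17, 22, 24, 36, 64, 81
n = 6 (even)
Middle values: 24 and 36
Median = (24+36)/2 = 30.0000

Median = 30.0000


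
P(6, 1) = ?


P(6,1) = 6!/5!
= 720/120
= 6

P(6,1) = 6


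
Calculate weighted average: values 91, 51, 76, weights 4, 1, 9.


Numerator = 91*4 + 51*1 + 76*9 = 1099
Denominator = 4 + 1 + 9 = 14
WM = 1099/14 = 78.5000

WM = 78.5000


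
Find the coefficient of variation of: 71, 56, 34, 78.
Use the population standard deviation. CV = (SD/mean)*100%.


Mean = 59.7500
SD = 16.8579
CV = (16.8579/59.7500)*100 = 28.2140%

CV = 28.2140%


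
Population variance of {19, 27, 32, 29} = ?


Mean = 26.7500
Squared deviations: 60.0625, 0.0625, 27.5625, 5.0625
Sum = 92.7500
Variance = 92.7500/4 = 23.1875

Variance = 23.1875


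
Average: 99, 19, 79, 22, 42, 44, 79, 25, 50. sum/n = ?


Sum = 99 + 19 + 79 + 22 + 42 + 44 + 79 + 25 + 50 = 459
n = 9
Mean = 459/9 = 51.0000

Mean = 51.0000


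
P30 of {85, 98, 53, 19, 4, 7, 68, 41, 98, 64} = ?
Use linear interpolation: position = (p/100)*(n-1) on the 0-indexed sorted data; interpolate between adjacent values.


Sorted: 4, 7, 19, 41, 53, 64, 68, 85, 98, 98
n = 10
Index = 30/100 * 9 = 2.7000
Lower = data[2] = 19, Upper = data[3] = 41
P30 = 19 + 0.7000*(22) = 34.4000

P30 = 34.4000


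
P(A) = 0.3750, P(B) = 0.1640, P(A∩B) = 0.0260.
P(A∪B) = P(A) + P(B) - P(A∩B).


P(A∪B) = 0.3750 + 0.1640 - 0.0260
= 0.5390 - 0.0260
= 0.5130

P(A∪B) = 0.5130


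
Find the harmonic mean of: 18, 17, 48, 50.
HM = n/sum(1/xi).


Sum of reciprocals = 1/18 + 1/17 + 1/48 + 1/50 = 0.155212
HM = 4/0.155212 = 25.7711

HM = 25.7711


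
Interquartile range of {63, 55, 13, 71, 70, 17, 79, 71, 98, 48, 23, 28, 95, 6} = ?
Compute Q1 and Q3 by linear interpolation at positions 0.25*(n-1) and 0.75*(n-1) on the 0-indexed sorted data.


Sorted: 6, 13, 17, 23, 28, 48, 55, 63, 70, 71, 71, 79, 95, 98
Q1 (25th %ile) = 24.2500
Q3 (75th %ile) = 71.0000
IQR = 71.0000 - 24.2500 = 46.7500

IQR = 46.7500


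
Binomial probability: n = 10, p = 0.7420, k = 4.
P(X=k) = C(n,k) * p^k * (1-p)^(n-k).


C(10,4) = 210
p^4 = 0.303121
(1-p)^6 = 0.000295
P = 210 * 0.303121 * 0.000295 = 0.0188

P(X=4) = 0.0188


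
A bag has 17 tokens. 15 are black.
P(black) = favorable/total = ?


P = 15/17 = 0.8824

P = 0.8824


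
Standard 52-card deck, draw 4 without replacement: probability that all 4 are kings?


P(all kings) = (4/52) × (3/51) × (2/50) × (1/49)
= 3.6938e-06

P = 3.6938e-06


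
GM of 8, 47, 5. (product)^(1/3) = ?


Product = 8 × 47 × 5 = 1880
GM = 1880^(1/3) = 12.3420

GM = 12.3420


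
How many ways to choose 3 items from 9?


C(9,3) = 9!/(3! × 6!)
= 362880/(6 × 720)
= 84

C(9,3) = 84


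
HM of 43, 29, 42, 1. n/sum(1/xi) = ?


Sum of reciprocals = 1/43 + 1/29 + 1/42 + 1/1 = 1.081548
HM = 4/1.081548 = 3.6984

HM = 3.6984


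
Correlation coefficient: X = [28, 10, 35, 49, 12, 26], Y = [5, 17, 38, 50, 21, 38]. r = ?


Mean X = 26.6667, Mean Y = 28.1667
SD X = 13.312484, SD Y = 15.181312
Cov = 137.222222
r = 137.222222/(13.312484*15.181312) = 0.6790

r = 0.6790


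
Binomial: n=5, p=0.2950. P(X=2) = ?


C(5,2) = 10
p^2 = 0.087025
(1-p)^3 = 0.350403
P = 10 * 0.087025 * 0.350403 = 0.3049

P(X=2) = 0.3049


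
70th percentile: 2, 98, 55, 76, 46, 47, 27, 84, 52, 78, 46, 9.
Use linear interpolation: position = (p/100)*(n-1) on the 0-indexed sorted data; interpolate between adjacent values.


Sorted: 2, 9, 27, 46, 46, 47, 52, 55, 76, 78, 84, 98
n = 12
Index = 70/100 * 11 = 7.7000
Lower = data[7] = 55, Upper = data[8] = 76
P70 = 55 + 0.7000*(21) = 69.7000

P70 = 69.7000


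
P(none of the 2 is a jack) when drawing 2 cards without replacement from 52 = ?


P(no jacks) = (48/52) × (47/51)
= 0.8507

P = 0.8507


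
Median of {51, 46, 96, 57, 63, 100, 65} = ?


Sorted: 46, 51, 57, 63, 65, 96, 100
n = 7 (odd)
Middle value = 63

Median = 63


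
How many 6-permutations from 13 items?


P(13,6) = 13!/7!
= 6227020800/5040
= 1235520

P(13,6) = 1235520


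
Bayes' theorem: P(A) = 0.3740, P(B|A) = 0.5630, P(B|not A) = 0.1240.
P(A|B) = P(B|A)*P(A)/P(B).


P(B) = P(B|A)*P(A) + P(B|A')*P(A')
= 0.5630*0.3740 + 0.1240*0.6260
= 0.210562 + 0.077624 = 0.288186
P(A|B) = 0.210562/0.288186 = 0.7306

P(A|B) = 0.7306


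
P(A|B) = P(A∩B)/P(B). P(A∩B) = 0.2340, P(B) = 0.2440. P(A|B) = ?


P(A|B) = 0.2340/0.2440 = 0.9590

P(A|B) = 0.9590


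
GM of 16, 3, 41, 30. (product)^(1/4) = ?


Product = 16 × 3 × 41 × 30 = 59040
GM = 59040^(1/4) = 15.5879

GM = 15.5879


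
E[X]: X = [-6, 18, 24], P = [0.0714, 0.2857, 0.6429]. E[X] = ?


E[X] = -6*0.0714 + 18*0.2857 + 24*0.6429
= -0.4284 + 5.1426 + 15.4296
= 20.1438

E[X] = 20.1438


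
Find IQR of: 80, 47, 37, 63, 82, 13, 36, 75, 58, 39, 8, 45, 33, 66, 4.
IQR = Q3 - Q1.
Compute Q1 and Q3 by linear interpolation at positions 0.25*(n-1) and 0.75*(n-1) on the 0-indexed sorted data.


Sorted: 4, 8, 13, 33, 36, 37, 39, 45, 47, 58, 63, 66, 75, 80, 82
Q1 (25th %ile) = 34.5000
Q3 (75th %ile) = 64.5000
IQR = 64.5000 - 34.5000 = 30.0000

IQR = 30.0000


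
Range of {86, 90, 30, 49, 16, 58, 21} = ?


Max = 90, Min = 16
Range = 90 - 16 = 74

Range = 74


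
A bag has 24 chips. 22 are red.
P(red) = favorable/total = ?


P = 22/24 = 0.9167

P = 0.9167


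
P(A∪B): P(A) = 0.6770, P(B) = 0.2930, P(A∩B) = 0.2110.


P(A∪B) = 0.6770 + 0.2930 - 0.2110
= 0.9700 - 0.2110
= 0.7590

P(A∪B) = 0.7590


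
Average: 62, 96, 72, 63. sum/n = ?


Sum = 62 + 96 + 72 + 63 = 293
n = 4
Mean = 293/4 = 73.2500

Mean = 73.2500


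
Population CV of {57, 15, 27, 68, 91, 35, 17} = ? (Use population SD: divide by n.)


Mean = 44.2857
SD = 26.4398
CV = (26.4398/44.2857)*100 = 59.7027%

CV = 59.7027%


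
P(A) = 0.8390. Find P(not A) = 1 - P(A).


P(not A) = 1 - 0.8390 = 0.1610

P(not A) = 0.1610


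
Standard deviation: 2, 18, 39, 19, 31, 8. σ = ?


Mean = 19.5000
Variance = 158.9167
SD = sqrt(158.9167) = 12.6062

SD = 12.6062


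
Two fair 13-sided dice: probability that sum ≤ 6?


Total outcomes = 13×13 = 169
Favorable (sum ≤ 6): 15
P = 15/169 = 0.0888

P = 0.0888


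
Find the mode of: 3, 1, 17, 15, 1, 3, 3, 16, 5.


Frequencies: 1:2, 3:3, 5:1, 15:1, 16:1, 17:1
Max frequency = 3
Mode = 3

Mode = 3


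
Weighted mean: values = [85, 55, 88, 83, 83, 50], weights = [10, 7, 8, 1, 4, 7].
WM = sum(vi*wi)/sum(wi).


Numerator = 85*10 + 55*7 + 88*8 + 83*1 + 83*4 + 50*7 = 2704
Denominator = 10 + 7 + 8 + 1 + 4 + 7 = 37
WM = 2704/37 = 73.0811

WM = 73.0811


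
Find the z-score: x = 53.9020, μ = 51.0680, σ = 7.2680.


z = (53.9020 - 51.0680)/7.2680
= 2.8340/7.2680
= 0.3899

z = 0.3899


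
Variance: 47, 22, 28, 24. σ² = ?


Mean = 30.2500
Squared deviations: 280.5625, 68.0625, 5.0625, 39.0625
Sum = 392.7500
Variance = 392.7500/4 = 98.1875

Variance = 98.1875


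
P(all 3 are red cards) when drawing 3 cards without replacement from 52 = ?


P(all red cards) = (26/52) × (25/51) × (24/50)
= 0.1176

P = 0.1176


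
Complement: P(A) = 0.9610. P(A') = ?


P(not A) = 1 - 0.9610 = 0.0390

P(not A) = 0.0390


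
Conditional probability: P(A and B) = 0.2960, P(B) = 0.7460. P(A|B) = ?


P(A|B) = 0.2960/0.7460 = 0.3968

P(A|B) = 0.3968


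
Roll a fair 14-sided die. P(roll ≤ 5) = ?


Favorable outcomes (roll ≤ 5): 5
Total outcomes = 14
P = 5/14 = 0.3571

P = 0.3571


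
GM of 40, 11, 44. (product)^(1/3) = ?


Product = 40 × 11 × 44 = 19360
GM = 19360^(1/3) = 26.8515

GM = 26.8515


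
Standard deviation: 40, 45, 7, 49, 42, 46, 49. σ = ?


Mean = 39.7143
Variance = 187.9184
SD = sqrt(187.9184) = 13.7083

SD = 13.7083


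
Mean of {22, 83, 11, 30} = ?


Sum = 22 + 83 + 11 + 30 = 146
n = 4
Mean = 146/4 = 36.5000

Mean = 36.5000


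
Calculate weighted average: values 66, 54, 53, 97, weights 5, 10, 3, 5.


Numerator = 66*5 + 54*10 + 53*3 + 97*5 = 1514
Denominator = 5 + 10 + 3 + 5 = 23
WM = 1514/23 = 65.8261

WM = 65.8261


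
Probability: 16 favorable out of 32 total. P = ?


P = 16/32 = 0.5000

P = 0.5000


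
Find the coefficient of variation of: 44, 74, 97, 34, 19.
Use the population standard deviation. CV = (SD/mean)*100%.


Mean = 53.6000
SD = 28.1894
CV = (28.1894/53.6000)*100 = 52.5921%

CV = 52.5921%


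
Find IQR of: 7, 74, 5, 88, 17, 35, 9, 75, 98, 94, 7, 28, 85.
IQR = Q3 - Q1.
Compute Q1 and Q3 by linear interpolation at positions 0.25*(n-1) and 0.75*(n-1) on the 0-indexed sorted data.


Sorted: 5, 7, 7, 9, 17, 28, 35, 74, 75, 85, 88, 94, 98
Q1 (25th %ile) = 9.0000
Q3 (75th %ile) = 85.0000
IQR = 85.0000 - 9.0000 = 76.0000

IQR = 76.0000


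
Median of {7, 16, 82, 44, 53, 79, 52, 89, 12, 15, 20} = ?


Sorted: 7, 12, 15, 16, 20, 44, 52, 53, 79, 82, 89
n = 11 (odd)
Middle value = 44

Median = 44


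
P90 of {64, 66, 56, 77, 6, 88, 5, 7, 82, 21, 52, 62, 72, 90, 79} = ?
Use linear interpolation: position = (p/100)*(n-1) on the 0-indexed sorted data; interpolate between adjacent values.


Sorted: 5, 6, 7, 21, 52, 56, 62, 64, 66, 72, 77, 79, 82, 88, 90
n = 15
Index = 90/100 * 14 = 12.6000
Lower = data[12] = 82, Upper = data[13] = 88
P90 = 82 + 0.6000*(6) = 85.6000

P90 = 85.6000


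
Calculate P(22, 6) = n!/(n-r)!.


P(22,6) = 22!/16!
= 1124000727777607680000/20922789888000
= 53721360

P(22,6) = 53721360


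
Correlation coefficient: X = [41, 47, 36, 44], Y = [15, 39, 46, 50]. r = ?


Mean X = 42.0000, Mean Y = 37.5000
SD X = 4.062019, SD Y = 13.573872
Cov = 1.000000
r = 1.000000/(4.062019*13.573872) = 0.0181

r = 0.0181


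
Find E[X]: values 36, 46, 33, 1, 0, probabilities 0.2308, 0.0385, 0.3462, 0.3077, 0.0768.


E[X] = 36*0.2308 + 46*0.0385 + 33*0.3462 + 1*0.3077 + 0*0.0768
= 8.3088 + 1.7710 + 11.4246 + 0.3077 + 0
= 21.8121

E[X] = 21.8121


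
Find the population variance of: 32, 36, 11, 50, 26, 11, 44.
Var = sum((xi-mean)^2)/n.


Mean = 30.0000
Squared deviations: 4.0000, 36.0000, 361.0000, 400.0000, 16.0000, 361.0000, 196.0000
Sum = 1374.0000
Variance = 1374.0000/7 = 196.2857

Variance = 196.2857


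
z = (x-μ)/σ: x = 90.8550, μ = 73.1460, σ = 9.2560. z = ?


z = (90.8550 - 73.1460)/9.2560
= 17.7090/9.2560
= 1.9132

z = 1.9132


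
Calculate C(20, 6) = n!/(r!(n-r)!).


C(20,6) = 20!/(6! × 14!)
= 2432902008176640000/(720 × 87178291200)
= 38760

C(20,6) = 38760


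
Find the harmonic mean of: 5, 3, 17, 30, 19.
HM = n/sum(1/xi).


Sum of reciprocals = 1/5 + 1/3 + 1/17 + 1/30 + 1/19 = 0.678122
HM = 5/0.678122 = 7.3733

HM = 7.3733


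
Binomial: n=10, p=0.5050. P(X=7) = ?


C(10,7) = 120
p^7 = 0.008376
(1-p)^3 = 0.121287
P = 120 * 0.008376 * 0.121287 = 0.1219

P(X=7) = 0.1219


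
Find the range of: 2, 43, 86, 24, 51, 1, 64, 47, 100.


Max = 100, Min = 1
Range = 100 - 1 = 99

Range = 99


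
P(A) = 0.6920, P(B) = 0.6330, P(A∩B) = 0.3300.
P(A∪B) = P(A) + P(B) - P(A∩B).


P(A∪B) = 0.6920 + 0.6330 - 0.3300
= 1.3250 - 0.3300
= 0.9950

P(A∪B) = 0.9950


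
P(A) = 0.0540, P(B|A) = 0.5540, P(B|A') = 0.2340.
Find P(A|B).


P(B) = P(B|A)*P(A) + P(B|A')*P(A')
= 0.5540*0.0540 + 0.2340*0.9460
= 0.029916 + 0.221364 = 0.251280
P(A|B) = 0.029916/0.251280 = 0.1191

P(A|B) = 0.1191


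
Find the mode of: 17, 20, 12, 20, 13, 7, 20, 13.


Frequencies: 7:1, 12:1, 13:2, 17:1, 20:3
Max frequency = 3
Mode = 20

Mode = 20


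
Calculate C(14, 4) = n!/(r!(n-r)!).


C(14,4) = 14!/(4! × 10!)
= 87178291200/(24 × 3628800)
= 1001

C(14,4) = 1001


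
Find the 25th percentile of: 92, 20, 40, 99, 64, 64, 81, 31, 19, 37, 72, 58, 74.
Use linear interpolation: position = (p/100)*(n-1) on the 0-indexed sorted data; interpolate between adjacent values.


Sorted: 19, 20, 31, 37, 40, 58, 64, 64, 72, 74, 81, 92, 99
n = 13
Index = 25/100 * 12 = 3.0000
Lower = data[3] = 37, Upper = data[4] = 40
P25 = 37 + 0*(3) = 37.0000

P25 = 37.0000


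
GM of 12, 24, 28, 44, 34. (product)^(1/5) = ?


Product = 12 × 24 × 28 × 44 × 34 = 12063744
GM = 12063744^(1/5) = 26.0793

GM = 26.0793


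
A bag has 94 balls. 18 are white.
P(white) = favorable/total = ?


P = 18/94 = 0.1915

P = 0.1915


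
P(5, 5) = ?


P(5,5) = 5!/0!
= 120/1
= 120

P(5,5) = 120


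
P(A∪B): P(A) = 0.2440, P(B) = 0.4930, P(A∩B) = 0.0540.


P(A∪B) = 0.2440 + 0.4930 - 0.0540
= 0.7370 - 0.0540
= 0.6830

P(A∪B) = 0.6830


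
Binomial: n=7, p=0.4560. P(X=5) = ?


C(7,5) = 21
p^5 = 0.019716
(1-p)^2 = 0.295936
P = 21 * 0.019716 * 0.295936 = 0.1225

P(X=5) = 0.1225


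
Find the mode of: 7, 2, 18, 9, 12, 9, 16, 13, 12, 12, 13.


Frequencies: 2:1, 7:1, 9:2, 12:3, 13:2, 16:1, 18:1
Max frequency = 3
Mode = 12

Mode = 12


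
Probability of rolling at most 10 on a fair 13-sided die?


Favorable outcomes (roll ≤ 10): 10
Total outcomes = 13
P = 10/13 = 0.7692

P = 0.7692


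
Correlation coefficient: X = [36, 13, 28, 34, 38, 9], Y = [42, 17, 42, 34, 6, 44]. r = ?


Mean X = 26.3333, Mean Y = 30.8333
SD X = 11.323525, SD Y = 14.380736
Cov = -30.444444
r = -30.444444/(11.323525*14.380736) = -0.1870

r = -0.1870


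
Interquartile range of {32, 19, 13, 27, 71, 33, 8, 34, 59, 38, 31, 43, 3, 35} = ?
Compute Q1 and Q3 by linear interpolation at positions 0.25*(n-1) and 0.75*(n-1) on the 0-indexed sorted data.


Sorted: 3, 8, 13, 19, 27, 31, 32, 33, 34, 35, 38, 43, 59, 71
Q1 (25th %ile) = 21.0000
Q3 (75th %ile) = 37.2500
IQR = 37.2500 - 21.0000 = 16.2500

IQR = 16.2500


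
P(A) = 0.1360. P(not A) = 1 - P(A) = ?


P(not A) = 1 - 0.1360 = 0.8640

P(not A) = 0.8640


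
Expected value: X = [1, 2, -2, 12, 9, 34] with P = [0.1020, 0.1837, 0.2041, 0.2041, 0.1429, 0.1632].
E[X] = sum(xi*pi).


E[X] = 1*0.1020 + 2*0.1837 - 2*0.2041 + 12*0.2041 + 9*0.1429 + 34*0.1632
= 0.1020 + 0.3674 - 0.4082 + 2.4492 + 1.2861 + 5.5488
= 9.3453

E[X] = 9.3453


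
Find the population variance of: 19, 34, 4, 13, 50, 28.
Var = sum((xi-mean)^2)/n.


Mean = 24.6667
Squared deviations: 32.1111, 87.1111, 427.1111, 136.1111, 641.7778, 11.1111
Sum = 1335.3333
Variance = 1335.3333/6 = 222.5556

Variance = 222.5556


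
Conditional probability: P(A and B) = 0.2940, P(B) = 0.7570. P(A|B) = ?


P(A|B) = 0.2940/0.7570 = 0.3884

P(A|B) = 0.3884


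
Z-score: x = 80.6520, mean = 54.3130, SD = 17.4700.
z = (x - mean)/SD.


z = (80.6520 - 54.3130)/17.4700
= 26.3390/17.4700
= 1.5077

z = 1.5077


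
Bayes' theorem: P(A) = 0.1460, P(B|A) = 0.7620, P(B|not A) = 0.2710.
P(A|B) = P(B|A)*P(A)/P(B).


P(B) = P(B|A)*P(A) + P(B|A')*P(A')
= 0.7620*0.1460 + 0.2710*0.8540
= 0.111252 + 0.231434 = 0.342686
P(A|B) = 0.111252/0.342686 = 0.3246

P(A|B) = 0.3246


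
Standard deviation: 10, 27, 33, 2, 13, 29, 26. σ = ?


Mean = 20.0000
Variance = 115.4286
SD = sqrt(115.4286) = 10.7438

SD = 10.7438


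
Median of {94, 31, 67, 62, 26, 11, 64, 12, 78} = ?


Sorted: 11, 12, 26, 31, 62, 64, 67, 78, 94
n = 9 (odd)
Middle value = 62

Median = 62


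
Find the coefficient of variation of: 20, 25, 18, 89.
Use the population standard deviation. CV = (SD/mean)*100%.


Mean = 38.0000
SD = 29.5550
CV = (29.5550/38.0000)*100 = 77.7764%

CV = 77.7764%


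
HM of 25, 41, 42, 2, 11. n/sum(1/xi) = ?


Sum of reciprocals = 1/25 + 1/41 + 1/42 + 1/2 + 1/11 = 0.679109
HM = 5/0.679109 = 7.3626

HM = 7.3626


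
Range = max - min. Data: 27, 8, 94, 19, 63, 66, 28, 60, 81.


Max = 94, Min = 8
Range = 94 - 8 = 86

Range = 86


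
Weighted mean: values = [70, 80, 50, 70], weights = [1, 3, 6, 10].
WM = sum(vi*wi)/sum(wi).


Numerator = 70*1 + 80*3 + 50*6 + 70*10 = 1310
Denominator = 1 + 3 + 6 + 10 = 20
WM = 1310/20 = 65.5000

WM = 65.5000


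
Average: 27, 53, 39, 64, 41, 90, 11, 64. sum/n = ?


Sum = 27 + 53 + 39 + 64 + 41 + 90 + 11 + 64 = 389
n = 8
Mean = 389/8 = 48.6250

Mean = 48.6250


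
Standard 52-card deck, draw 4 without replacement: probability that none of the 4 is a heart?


P(no hearts) = (39/52) × (38/51) × (37/50) × (36/49)
= 0.3038

P = 0.3038


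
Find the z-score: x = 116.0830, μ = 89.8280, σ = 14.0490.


z = (116.0830 - 89.8280)/14.0490
= 26.2550/14.0490
= 1.8688

z = 1.8688


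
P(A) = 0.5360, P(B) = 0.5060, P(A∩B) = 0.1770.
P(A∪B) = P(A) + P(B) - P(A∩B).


P(A∪B) = 0.5360 + 0.5060 - 0.1770
= 1.0420 - 0.1770
= 0.8650

P(A∪B) = 0.8650


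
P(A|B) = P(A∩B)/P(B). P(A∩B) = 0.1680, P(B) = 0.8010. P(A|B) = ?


P(A|B) = 0.1680/0.8010 = 0.2097

P(A|B) = 0.2097


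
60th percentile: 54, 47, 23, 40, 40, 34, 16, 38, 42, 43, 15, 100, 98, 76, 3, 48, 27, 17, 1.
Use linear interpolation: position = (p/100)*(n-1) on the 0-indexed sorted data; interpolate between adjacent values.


Sorted: 1, 3, 15, 16, 17, 23, 27, 34, 38, 40, 40, 42, 43, 47, 48, 54, 76, 98, 100
n = 19
Index = 60/100 * 18 = 10.8000
Lower = data[10] = 40, Upper = data[11] = 42
P60 = 40 + 0.8000*(2) = 41.6000

P60 = 41.6000


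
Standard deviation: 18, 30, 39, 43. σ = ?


Mean = 32.5000
Variance = 92.2500
SD = sqrt(92.2500) = 9.6047

SD = 9.6047


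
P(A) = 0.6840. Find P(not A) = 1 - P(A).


P(not A) = 1 - 0.6840 = 0.3160

P(not A) = 0.3160


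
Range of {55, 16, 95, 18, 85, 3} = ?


Max = 95, Min = 3
Range = 95 - 3 = 92

Range = 92


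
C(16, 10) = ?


C(16,10) = 16!/(10! × 6!)
= 20922789888000/(3628800 × 720)
= 8008

C(16,10) = 8008


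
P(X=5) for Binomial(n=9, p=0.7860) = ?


C(9,5) = 126
p^5 = 0.299994
(1-p)^4 = 0.002097
P = 126 * 0.299994 * 0.002097 = 0.0793

P(X=5) = 0.0793


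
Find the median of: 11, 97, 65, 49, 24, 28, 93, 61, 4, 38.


Sorted: 4, 11, 24, 28, 38, 49, 61, 65, 93, 97
n = 10 (even)
Middle values: 38 and 49
Median = (38+49)/2 = 43.5000

Median = 43.5000


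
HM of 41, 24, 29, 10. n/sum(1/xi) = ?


Sum of reciprocals = 1/41 + 1/24 + 1/29 + 1/10 = 0.200540
HM = 4/0.200540 = 19.9462

HM = 19.9462


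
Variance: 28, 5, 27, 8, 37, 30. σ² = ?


Mean = 22.5000
Squared deviations: 30.2500, 306.2500, 20.2500, 210.2500, 210.2500, 56.2500
Sum = 833.5000
Variance = 833.5000/6 = 138.9167

Variance = 138.9167


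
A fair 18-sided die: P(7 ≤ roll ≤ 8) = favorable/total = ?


Favorable outcomes (7 ≤ roll ≤ 8): 2
Total outcomes = 18
P = 2/18 = 0.1111

P = 0.1111


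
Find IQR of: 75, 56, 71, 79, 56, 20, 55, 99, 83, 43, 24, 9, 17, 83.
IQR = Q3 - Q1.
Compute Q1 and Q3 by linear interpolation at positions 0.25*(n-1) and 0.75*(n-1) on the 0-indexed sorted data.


Sorted: 9, 17, 20, 24, 43, 55, 56, 56, 71, 75, 79, 83, 83, 99
Q1 (25th %ile) = 28.7500
Q3 (75th %ile) = 78.0000
IQR = 78.0000 - 28.7500 = 49.2500

IQR = 49.2500


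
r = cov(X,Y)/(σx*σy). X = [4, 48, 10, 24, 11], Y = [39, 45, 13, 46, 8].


Mean X = 19.4000, Mean Y = 30.2000
SD X = 15.717506, SD Y = 16.338911
Cov = 141.720000
r = 141.720000/(15.717506*16.338911) = 0.5519

r = 0.5519


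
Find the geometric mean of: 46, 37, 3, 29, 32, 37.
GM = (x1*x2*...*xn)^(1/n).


Product = 46 × 37 × 3 × 29 × 32 × 37 = 175319616
GM = 175319616^(1/6) = 23.6577

GM = 23.6577


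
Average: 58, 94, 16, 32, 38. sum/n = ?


Sum = 58 + 94 + 16 + 32 + 38 = 238
n = 5
Mean = 238/5 = 47.6000

Mean = 47.6000


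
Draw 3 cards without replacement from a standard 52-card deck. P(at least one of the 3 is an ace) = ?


P(at least one) = 1 - P(none)
P(none) = (48/52) × (47/51) × (46/50) = 0.782624
P(at least one) = 1 - 0.782624 = 0.2174

P = 0.2174


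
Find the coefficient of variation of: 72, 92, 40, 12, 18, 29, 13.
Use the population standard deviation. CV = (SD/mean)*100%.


Mean = 39.4286
SD = 28.8932
CV = (28.8932/39.4286)*100 = 73.2798%

CV = 73.2798%


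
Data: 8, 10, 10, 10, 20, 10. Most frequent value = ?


Frequencies: 8:1, 10:4, 20:1
Max frequency = 4
Mode = 10

Mode = 10


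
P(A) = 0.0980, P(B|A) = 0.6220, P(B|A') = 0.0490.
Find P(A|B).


P(B) = P(B|A)*P(A) + P(B|A')*P(A')
= 0.6220*0.0980 + 0.0490*0.9020
= 0.060956 + 0.044198 = 0.105154
P(A|B) = 0.060956/0.105154 = 0.5797

P(A|B) = 0.5797


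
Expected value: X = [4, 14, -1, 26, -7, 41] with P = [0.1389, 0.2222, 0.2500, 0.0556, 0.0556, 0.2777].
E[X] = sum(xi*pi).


E[X] = 4*0.1389 + 14*0.2222 - 1*0.2500 + 26*0.0556 - 7*0.0556 + 41*0.2777
= 0.5556 + 3.1108 - 0.2500 + 1.4456 - 0.3892 + 11.3857
= 15.8585

E[X] = 15.8585


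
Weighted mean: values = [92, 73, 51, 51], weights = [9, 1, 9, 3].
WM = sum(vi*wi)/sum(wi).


Numerator = 92*9 + 73*1 + 51*9 + 51*3 = 1513
Denominator = 9 + 1 + 9 + 3 = 22
WM = 1513/22 = 68.7727

WM = 68.7727


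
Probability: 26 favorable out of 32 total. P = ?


P = 26/32 = 0.8125

P = 0.8125


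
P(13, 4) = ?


P(13,4) = 13!/9!
= 6227020800/362880
= 17160

P(13,4) = 17160


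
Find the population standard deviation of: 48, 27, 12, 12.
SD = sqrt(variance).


Mean = 24.7500
Variance = 217.6875
SD = sqrt(217.6875) = 14.7542

SD = 14.7542


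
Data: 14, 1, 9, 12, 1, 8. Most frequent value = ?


Frequencies: 1:2, 8:1, 9:1, 12:1, 14:1
Max frequency = 2
Mode = 1

Mode = 1


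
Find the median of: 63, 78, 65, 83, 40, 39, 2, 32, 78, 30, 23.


Sorted: 2, 23, 30, 32, 39, 40, 63, 65, 78, 78, 83
n = 11 (odd)
Middle value = 40

Median = 40


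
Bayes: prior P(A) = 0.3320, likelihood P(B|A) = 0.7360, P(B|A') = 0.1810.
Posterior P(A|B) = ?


P(B) = P(B|A)*P(A) + P(B|A')*P(A')
= 0.7360*0.3320 + 0.1810*0.6680
= 0.244352 + 0.120908 = 0.365260
P(A|B) = 0.244352/0.365260 = 0.6690

P(A|B) = 0.6690


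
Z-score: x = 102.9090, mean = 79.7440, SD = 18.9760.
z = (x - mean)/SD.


z = (102.9090 - 79.7440)/18.9760
= 23.1650/18.9760
= 1.2208

z = 1.2208


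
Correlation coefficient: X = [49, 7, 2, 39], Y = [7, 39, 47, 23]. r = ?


Mean X = 24.2500, Mean Y = 29.0000
SD X = 20.141686, SD Y = 15.362291
Cov = -301.500000
r = -301.500000/(20.141686*15.362291) = -0.9744

r = -0.9744


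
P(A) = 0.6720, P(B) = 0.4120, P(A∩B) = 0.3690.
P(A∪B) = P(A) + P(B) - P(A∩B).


P(A∪B) = 0.6720 + 0.4120 - 0.3690
= 1.0840 - 0.3690
= 0.7150

P(A∪B) = 0.7150


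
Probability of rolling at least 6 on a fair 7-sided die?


Favorable outcomes (roll ≥ 6): 2
Total outcomes = 7
P = 2/7 = 0.2857

P = 0.2857


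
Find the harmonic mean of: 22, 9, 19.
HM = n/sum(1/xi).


Sum of reciprocals = 1/22 + 1/9 + 1/19 = 0.209197
HM = 3/0.209197 = 14.3405

HM = 14.3405


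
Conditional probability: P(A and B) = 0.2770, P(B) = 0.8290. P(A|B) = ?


P(A|B) = 0.2770/0.8290 = 0.3341

P(A|B) = 0.3341


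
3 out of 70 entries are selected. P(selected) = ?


P = 3/70 = 0.0429

P = 0.0429


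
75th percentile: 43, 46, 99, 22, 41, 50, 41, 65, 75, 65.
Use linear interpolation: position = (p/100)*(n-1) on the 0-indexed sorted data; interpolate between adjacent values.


Sorted: 22, 41, 41, 43, 46, 50, 65, 65, 75, 99
n = 10
Index = 75/100 * 9 = 6.7500
Lower = data[6] = 65, Upper = data[7] = 65
P75 = 65 + 0.7500*(0) = 65.0000

P75 = 65.0000


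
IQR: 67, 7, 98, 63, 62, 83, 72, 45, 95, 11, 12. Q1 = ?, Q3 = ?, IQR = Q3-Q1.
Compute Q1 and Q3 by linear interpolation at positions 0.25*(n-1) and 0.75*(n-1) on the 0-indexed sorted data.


Sorted: 7, 11, 12, 45, 62, 63, 67, 72, 83, 95, 98
Q1 (25th %ile) = 28.5000
Q3 (75th %ile) = 77.5000
IQR = 77.5000 - 28.5000 = 49.0000

IQR = 49.0000


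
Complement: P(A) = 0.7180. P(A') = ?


P(not A) = 1 - 0.7180 = 0.2820

P(not A) = 0.2820


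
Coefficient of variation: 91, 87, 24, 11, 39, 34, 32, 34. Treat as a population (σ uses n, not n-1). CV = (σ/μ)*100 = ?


Mean = 44.0000
SD = 27.1937
CV = (27.1937/44.0000)*100 = 61.8040%

CV = 61.8040%


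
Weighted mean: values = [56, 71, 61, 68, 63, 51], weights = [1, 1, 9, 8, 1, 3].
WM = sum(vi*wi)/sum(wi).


Numerator = 56*1 + 71*1 + 61*9 + 68*8 + 63*1 + 51*3 = 1436
Denominator = 1 + 1 + 9 + 8 + 1 + 3 = 23
WM = 1436/23 = 62.4348

WM = 62.4348


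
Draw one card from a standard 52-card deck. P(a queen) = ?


4 queens in 52 cards
P = 4/52 = 0.0769

P = 0.0769


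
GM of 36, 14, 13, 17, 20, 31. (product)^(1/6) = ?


Product = 36 × 14 × 13 × 17 × 20 × 31 = 69058080
GM = 69058080^(1/6) = 20.2552

GM = 20.2552


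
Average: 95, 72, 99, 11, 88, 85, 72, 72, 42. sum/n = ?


Sum = 95 + 72 + 99 + 11 + 88 + 85 + 72 + 72 + 42 = 636
n = 9
Mean = 636/9 = 70.6667

Mean = 70.6667


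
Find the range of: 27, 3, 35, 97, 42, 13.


Max = 97, Min = 3
Range = 97 - 3 = 94

Range = 94


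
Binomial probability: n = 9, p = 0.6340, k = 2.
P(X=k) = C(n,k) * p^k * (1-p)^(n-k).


C(9,2) = 36
p^2 = 0.401956
(1-p)^7 = 0.000880
P = 36 * 0.401956 * 0.000880 = 0.0127

P(X=2) = 0.0127


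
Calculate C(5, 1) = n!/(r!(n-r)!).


C(5,1) = 5!/(1! × 4!)
= 120/(1 × 24)
= 5

C(5,1) = 5


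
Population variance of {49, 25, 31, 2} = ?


Mean = 26.7500
Squared deviations: 495.0625, 3.0625, 18.0625, 612.5625
Sum = 1128.7500
Variance = 1128.7500/4 = 282.1875

Variance = 282.1875


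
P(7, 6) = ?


P(7,6) = 7!/1!
= 5040/1
= 5040

P(7,6) = 5040


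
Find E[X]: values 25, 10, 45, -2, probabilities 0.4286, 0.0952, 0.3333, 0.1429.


E[X] = 25*0.4286 + 10*0.0952 + 45*0.3333 - 2*0.1429
= 10.7150 + 0.9520 + 14.9985 - 0.2858
= 26.3797

E[X] = 26.3797


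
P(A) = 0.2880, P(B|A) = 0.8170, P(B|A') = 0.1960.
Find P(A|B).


P(B) = P(B|A)*P(A) + P(B|A')*P(A')
= 0.8170*0.2880 + 0.1960*0.7120
= 0.235296 + 0.139552 = 0.374848
P(A|B) = 0.235296/0.374848 = 0.6277

P(A|B) = 0.6277


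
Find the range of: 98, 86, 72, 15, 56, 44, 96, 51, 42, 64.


Max = 98, Min = 15
Range = 98 - 15 = 83

Range = 83


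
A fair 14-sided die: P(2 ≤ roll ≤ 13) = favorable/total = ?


Favorable outcomes (2 ≤ roll ≤ 13): 12
Total outcomes = 14
P = 12/14 = 0.8571

P = 0.8571


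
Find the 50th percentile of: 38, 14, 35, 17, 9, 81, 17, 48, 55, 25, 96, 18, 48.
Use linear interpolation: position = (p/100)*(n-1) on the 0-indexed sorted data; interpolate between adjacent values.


Sorted: 9, 14, 17, 17, 18, 25, 35, 38, 48, 48, 55, 81, 96
n = 13
Index = 50/100 * 12 = 6.0000
Lower = data[6] = 35, Upper = data[7] = 38
P50 = 35 + 0*(3) = 35.0000

P50 = 35.0000


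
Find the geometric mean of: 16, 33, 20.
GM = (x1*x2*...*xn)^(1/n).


Product = 16 × 33 × 20 = 10560
GM = 10560^(1/3) = 21.9392

GM = 21.9392


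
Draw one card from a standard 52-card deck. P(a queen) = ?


4 queens in 52 cards
P = 4/52 = 0.0769

P = 0.0769


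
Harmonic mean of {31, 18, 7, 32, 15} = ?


Sum of reciprocals = 1/31 + 1/18 + 1/7 + 1/32 + 1/15 = 0.328587
HM = 5/0.328587 = 15.2167

HM = 15.2167


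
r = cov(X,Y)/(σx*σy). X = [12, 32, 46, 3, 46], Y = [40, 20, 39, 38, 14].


Mean X = 27.8000, Mean Y = 30.2000
SD X = 17.577258, SD Y = 10.961752
Cov = -105.160000
r = -105.160000/(17.577258*10.961752) = -0.5458

r = -0.5458


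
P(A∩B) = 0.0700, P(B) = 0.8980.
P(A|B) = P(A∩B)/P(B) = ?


P(A|B) = 0.0700/0.8980 = 0.0780

P(A|B) = 0.0780


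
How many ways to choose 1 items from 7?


C(7,1) = 7!/(1! × 6!)
= 5040/(1 × 720)
= 7

C(7,1) = 7


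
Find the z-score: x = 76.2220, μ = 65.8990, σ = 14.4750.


z = (76.2220 - 65.8990)/14.4750
= 10.3230/14.4750
= 0.7132

z = 0.7132


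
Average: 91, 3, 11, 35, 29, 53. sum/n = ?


Sum = 91 + 3 + 11 + 35 + 29 + 53 = 222
n = 6
Mean = 222/6 = 37.0000

Mean = 37.0000


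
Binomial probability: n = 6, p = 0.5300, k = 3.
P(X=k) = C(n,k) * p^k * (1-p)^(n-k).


C(6,3) = 20
p^3 = 0.148877
(1-p)^3 = 0.103823
P = 20 * 0.148877 * 0.103823 = 0.3091

P(X=3) = 0.3091


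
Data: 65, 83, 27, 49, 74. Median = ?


Sorted: 27, 49, 65, 74, 83
n = 5 (odd)
Middle value = 65

Median = 65


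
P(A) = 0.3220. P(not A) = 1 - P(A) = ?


P(not A) = 1 - 0.3220 = 0.6780

P(not A) = 0.6780


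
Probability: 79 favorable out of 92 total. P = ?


P = 79/92 = 0.8587

P = 0.8587


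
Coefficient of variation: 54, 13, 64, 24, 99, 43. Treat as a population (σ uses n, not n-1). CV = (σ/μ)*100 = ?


Mean = 49.5000
SD = 28.0045
CV = (28.0045/49.5000)*100 = 56.5747%

CV = 56.5747%


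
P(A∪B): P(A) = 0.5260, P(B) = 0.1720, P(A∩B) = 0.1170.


P(A∪B) = 0.5260 + 0.1720 - 0.1170
= 0.6980 - 0.1170
= 0.5810

P(A∪B) = 0.5810


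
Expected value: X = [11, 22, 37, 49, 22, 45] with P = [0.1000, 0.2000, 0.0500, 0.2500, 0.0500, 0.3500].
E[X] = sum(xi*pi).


E[X] = 11*0.1000 + 22*0.2000 + 37*0.0500 + 49*0.2500 + 22*0.0500 + 45*0.3500
= 1.1000 + 4.4000 + 1.8500 + 12.2500 + 1.1000 + 15.7500
= 36.4500

E[X] = 36.4500


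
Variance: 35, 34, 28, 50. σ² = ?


Mean = 36.7500
Squared deviations: 3.0625, 7.5625, 76.5625, 175.5625
Sum = 262.7500
Variance = 262.7500/4 = 65.6875

Variance = 65.6875


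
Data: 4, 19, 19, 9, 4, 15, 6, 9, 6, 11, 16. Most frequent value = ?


Frequencies: 4:2, 6:2, 9:2, 11:1, 15:1, 16:1, 19:2
Max frequency = 2
Mode = 4, 6, 9, 19

Mode = 4, 6, 9, 19


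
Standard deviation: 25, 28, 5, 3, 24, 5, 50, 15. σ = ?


Mean = 19.3750
Variance = 220.7344
SD = sqrt(220.7344) = 14.8571

SD = 14.8571


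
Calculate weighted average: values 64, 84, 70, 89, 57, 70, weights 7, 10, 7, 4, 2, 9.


Numerator = 64*7 + 84*10 + 70*7 + 89*4 + 57*2 + 70*9 = 2878
Denominator = 7 + 10 + 7 + 4 + 2 + 9 = 39
WM = 2878/39 = 73.7949

WM = 73.7949


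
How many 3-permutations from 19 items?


P(19,3) = 19!/16!
= 121645100408832000/20922789888000
= 5814

P(19,3) = 5814


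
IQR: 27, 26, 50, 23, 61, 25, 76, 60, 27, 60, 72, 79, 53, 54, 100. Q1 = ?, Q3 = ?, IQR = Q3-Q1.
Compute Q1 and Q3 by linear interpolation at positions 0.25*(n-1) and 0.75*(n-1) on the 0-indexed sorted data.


Sorted: 23, 25, 26, 27, 27, 50, 53, 54, 60, 60, 61, 72, 76, 79, 100
Q1 (25th %ile) = 27.0000
Q3 (75th %ile) = 66.5000
IQR = 66.5000 - 27.0000 = 39.5000

IQR = 39.5000


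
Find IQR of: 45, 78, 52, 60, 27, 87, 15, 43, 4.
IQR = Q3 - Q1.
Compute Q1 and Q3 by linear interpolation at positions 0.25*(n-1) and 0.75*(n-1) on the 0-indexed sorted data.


Sorted: 4, 15, 27, 43, 45, 52, 60, 78, 87
Q1 (25th %ile) = 27.0000
Q3 (75th %ile) = 60.0000
IQR = 60.0000 - 27.0000 = 33.0000

IQR = 33.0000


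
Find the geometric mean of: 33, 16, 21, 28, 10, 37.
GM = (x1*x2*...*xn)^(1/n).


Product = 33 × 16 × 21 × 28 × 10 × 37 = 114871680
GM = 114871680^(1/6) = 22.0480

GM = 22.0480


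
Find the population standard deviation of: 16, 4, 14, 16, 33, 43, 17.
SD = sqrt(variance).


Mean = 20.4286
Variance = 147.1020
SD = sqrt(147.1020) = 12.1286

SD = 12.1286


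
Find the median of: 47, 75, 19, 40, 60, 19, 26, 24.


Sorted: 19, 19, 24, 26, 40, 47, 60, 75
n = 8 (even)
Middle values: 26 and 40
Median = (26+40)/2 = 33.0000

Median = 33.0000


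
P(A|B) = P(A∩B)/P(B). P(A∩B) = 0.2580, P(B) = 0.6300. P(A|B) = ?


P(A|B) = 0.2580/0.6300 = 0.4095

P(A|B) = 0.4095


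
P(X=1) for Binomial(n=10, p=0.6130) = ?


C(10,1) = 10
p^1 = 0.613000
(1-p)^9 = 0.000195
P = 10 * 0.613000 * 0.000195 = 0.0012

P(X=1) = 0.0012


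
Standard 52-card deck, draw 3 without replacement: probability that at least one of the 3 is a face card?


P(at least one) = 1 - P(none)
P(none) = (40/52) × (39/51) × (38/50) = 0.447059
P(at least one) = 1 - 0.447059 = 0.5529

P = 0.5529


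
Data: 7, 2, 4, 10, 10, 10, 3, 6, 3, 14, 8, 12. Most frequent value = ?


Frequencies: 2:1, 3:2, 4:1, 6:1, 7:1, 8:1, 10:3, 12:1, 14:1
Max frequency = 3
Mode = 10

Mode = 10


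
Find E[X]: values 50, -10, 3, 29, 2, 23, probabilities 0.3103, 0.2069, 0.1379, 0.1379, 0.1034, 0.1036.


E[X] = 50*0.3103 - 10*0.2069 + 3*0.1379 + 29*0.1379 + 2*0.1034 + 23*0.1036
= 15.5150 - 2.0690 + 0.4137 + 3.9991 + 0.2068 + 2.3828
= 20.4484

E[X] = 20.4484


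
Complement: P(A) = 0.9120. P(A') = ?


P(not A) = 1 - 0.9120 = 0.0880

P(not A) = 0.0880


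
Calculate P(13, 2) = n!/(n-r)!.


P(13,2) = 13!/11!
= 6227020800/39916800
= 156

P(13,2) = 156


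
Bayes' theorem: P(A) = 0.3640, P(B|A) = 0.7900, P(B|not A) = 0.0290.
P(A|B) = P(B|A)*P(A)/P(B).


P(B) = P(B|A)*P(A) + P(B|A')*P(A')
= 0.7900*0.3640 + 0.0290*0.6360
= 0.287560 + 0.018444 = 0.306004
P(A|B) = 0.287560/0.306004 = 0.9397

P(A|B) = 0.9397


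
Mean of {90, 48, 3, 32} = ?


Sum = 90 + 48 + 3 + 32 = 173
n = 4
Mean = 173/4 = 43.2500

Mean = 43.2500


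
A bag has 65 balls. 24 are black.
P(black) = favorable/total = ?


P = 24/65 = 0.3692

P = 0.3692


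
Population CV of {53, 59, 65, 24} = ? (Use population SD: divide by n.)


Mean = 50.2500
SD = 15.7381
CV = (15.7381/50.2500)*100 = 31.3196%

CV = 31.3196%


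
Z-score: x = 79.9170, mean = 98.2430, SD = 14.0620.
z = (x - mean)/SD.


z = (79.9170 - 98.2430)/14.0620
= -18.3260/14.0620
= -1.3032

z = -1.3032


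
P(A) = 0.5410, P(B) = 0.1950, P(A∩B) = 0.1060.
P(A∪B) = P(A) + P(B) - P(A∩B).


P(A∪B) = 0.5410 + 0.1950 - 0.1060
= 0.7360 - 0.1060
= 0.6300

P(A∪B) = 0.6300


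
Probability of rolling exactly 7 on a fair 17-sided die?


Favorable outcomes (roll = 7): 1
Total outcomes = 17
P = 1/17 = 0.0588

P = 0.0588
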